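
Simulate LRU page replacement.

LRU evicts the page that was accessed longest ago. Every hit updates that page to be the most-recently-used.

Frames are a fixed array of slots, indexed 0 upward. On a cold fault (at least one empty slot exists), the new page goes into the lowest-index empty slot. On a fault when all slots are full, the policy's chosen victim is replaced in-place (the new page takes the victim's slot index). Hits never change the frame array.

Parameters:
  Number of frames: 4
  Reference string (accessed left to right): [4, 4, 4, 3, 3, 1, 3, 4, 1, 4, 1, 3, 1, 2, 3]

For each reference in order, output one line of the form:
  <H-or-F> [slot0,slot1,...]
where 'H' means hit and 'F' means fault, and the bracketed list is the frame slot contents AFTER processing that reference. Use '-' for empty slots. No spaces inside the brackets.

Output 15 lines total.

F [4,-,-,-]
H [4,-,-,-]
H [4,-,-,-]
F [4,3,-,-]
H [4,3,-,-]
F [4,3,1,-]
H [4,3,1,-]
H [4,3,1,-]
H [4,3,1,-]
H [4,3,1,-]
H [4,3,1,-]
H [4,3,1,-]
H [4,3,1,-]
F [4,3,1,2]
H [4,3,1,2]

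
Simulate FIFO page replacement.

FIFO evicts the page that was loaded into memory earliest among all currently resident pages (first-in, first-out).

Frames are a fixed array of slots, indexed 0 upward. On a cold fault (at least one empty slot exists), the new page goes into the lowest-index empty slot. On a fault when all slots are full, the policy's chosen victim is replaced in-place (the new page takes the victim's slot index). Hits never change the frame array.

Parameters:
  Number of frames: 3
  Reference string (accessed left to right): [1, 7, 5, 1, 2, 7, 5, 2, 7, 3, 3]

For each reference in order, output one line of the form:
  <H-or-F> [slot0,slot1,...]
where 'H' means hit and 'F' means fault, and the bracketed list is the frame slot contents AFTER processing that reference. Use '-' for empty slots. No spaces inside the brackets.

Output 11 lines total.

F [1,-,-]
F [1,7,-]
F [1,7,5]
H [1,7,5]
F [2,7,5]
H [2,7,5]
H [2,7,5]
H [2,7,5]
H [2,7,5]
F [2,3,5]
H [2,3,5]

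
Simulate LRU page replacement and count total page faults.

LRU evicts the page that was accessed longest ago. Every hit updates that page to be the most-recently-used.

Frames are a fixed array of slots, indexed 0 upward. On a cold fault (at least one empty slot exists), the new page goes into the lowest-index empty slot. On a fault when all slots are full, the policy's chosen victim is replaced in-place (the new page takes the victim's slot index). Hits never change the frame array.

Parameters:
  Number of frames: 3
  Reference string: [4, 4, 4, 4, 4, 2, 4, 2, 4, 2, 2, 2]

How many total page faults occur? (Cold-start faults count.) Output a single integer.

Step 0: ref 4 → FAULT, frames=[4,-,-]
Step 1: ref 4 → HIT, frames=[4,-,-]
Step 2: ref 4 → HIT, frames=[4,-,-]
Step 3: ref 4 → HIT, frames=[4,-,-]
Step 4: ref 4 → HIT, frames=[4,-,-]
Step 5: ref 2 → FAULT, frames=[4,2,-]
Step 6: ref 4 → HIT, frames=[4,2,-]
Step 7: ref 2 → HIT, frames=[4,2,-]
Step 8: ref 4 → HIT, frames=[4,2,-]
Step 9: ref 2 → HIT, frames=[4,2,-]
Step 10: ref 2 → HIT, frames=[4,2,-]
Step 11: ref 2 → HIT, frames=[4,2,-]
Total faults: 2

Answer: 2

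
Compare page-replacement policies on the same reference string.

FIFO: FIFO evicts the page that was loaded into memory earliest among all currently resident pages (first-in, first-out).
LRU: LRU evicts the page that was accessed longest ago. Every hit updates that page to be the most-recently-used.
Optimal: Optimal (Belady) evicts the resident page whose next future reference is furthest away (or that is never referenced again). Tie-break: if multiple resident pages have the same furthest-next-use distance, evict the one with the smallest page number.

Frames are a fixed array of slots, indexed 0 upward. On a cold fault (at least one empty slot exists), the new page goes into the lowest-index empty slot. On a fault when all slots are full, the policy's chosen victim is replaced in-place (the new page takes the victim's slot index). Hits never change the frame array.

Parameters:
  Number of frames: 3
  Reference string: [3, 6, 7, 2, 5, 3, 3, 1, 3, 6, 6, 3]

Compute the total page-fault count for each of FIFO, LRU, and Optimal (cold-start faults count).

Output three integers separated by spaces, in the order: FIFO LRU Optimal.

Answer: 8 8 6

Derivation:
--- FIFO ---
  step 0: ref 3 -> FAULT, frames=[3,-,-] (faults so far: 1)
  step 1: ref 6 -> FAULT, frames=[3,6,-] (faults so far: 2)
  step 2: ref 7 -> FAULT, frames=[3,6,7] (faults so far: 3)
  step 3: ref 2 -> FAULT, evict 3, frames=[2,6,7] (faults so far: 4)
  step 4: ref 5 -> FAULT, evict 6, frames=[2,5,7] (faults so far: 5)
  step 5: ref 3 -> FAULT, evict 7, frames=[2,5,3] (faults so far: 6)
  step 6: ref 3 -> HIT, frames=[2,5,3] (faults so far: 6)
  step 7: ref 1 -> FAULT, evict 2, frames=[1,5,3] (faults so far: 7)
  step 8: ref 3 -> HIT, frames=[1,5,3] (faults so far: 7)
  step 9: ref 6 -> FAULT, evict 5, frames=[1,6,3] (faults so far: 8)
  step 10: ref 6 -> HIT, frames=[1,6,3] (faults so far: 8)
  step 11: ref 3 -> HIT, frames=[1,6,3] (faults so far: 8)
  FIFO total faults: 8
--- LRU ---
  step 0: ref 3 -> FAULT, frames=[3,-,-] (faults so far: 1)
  step 1: ref 6 -> FAULT, frames=[3,6,-] (faults so far: 2)
  step 2: ref 7 -> FAULT, frames=[3,6,7] (faults so far: 3)
  step 3: ref 2 -> FAULT, evict 3, frames=[2,6,7] (faults so far: 4)
  step 4: ref 5 -> FAULT, evict 6, frames=[2,5,7] (faults so far: 5)
  step 5: ref 3 -> FAULT, evict 7, frames=[2,5,3] (faults so far: 6)
  step 6: ref 3 -> HIT, frames=[2,5,3] (faults so far: 6)
  step 7: ref 1 -> FAULT, evict 2, frames=[1,5,3] (faults so far: 7)
  step 8: ref 3 -> HIT, frames=[1,5,3] (faults so far: 7)
  step 9: ref 6 -> FAULT, evict 5, frames=[1,6,3] (faults so far: 8)
  step 10: ref 6 -> HIT, frames=[1,6,3] (faults so far: 8)
  step 11: ref 3 -> HIT, frames=[1,6,3] (faults so far: 8)
  LRU total faults: 8
--- Optimal ---
  step 0: ref 3 -> FAULT, frames=[3,-,-] (faults so far: 1)
  step 1: ref 6 -> FAULT, frames=[3,6,-] (faults so far: 2)
  step 2: ref 7 -> FAULT, frames=[3,6,7] (faults so far: 3)
  step 3: ref 2 -> FAULT, evict 7, frames=[3,6,2] (faults so far: 4)
  step 4: ref 5 -> FAULT, evict 2, frames=[3,6,5] (faults so far: 5)
  step 5: ref 3 -> HIT, frames=[3,6,5] (faults so far: 5)
  step 6: ref 3 -> HIT, frames=[3,6,5] (faults so far: 5)
  step 7: ref 1 -> FAULT, evict 5, frames=[3,6,1] (faults so far: 6)
  step 8: ref 3 -> HIT, frames=[3,6,1] (faults so far: 6)
  step 9: ref 6 -> HIT, frames=[3,6,1] (faults so far: 6)
  step 10: ref 6 -> HIT, frames=[3,6,1] (faults so far: 6)
  step 11: ref 3 -> HIT, frames=[3,6,1] (faults so far: 6)
  Optimal total faults: 6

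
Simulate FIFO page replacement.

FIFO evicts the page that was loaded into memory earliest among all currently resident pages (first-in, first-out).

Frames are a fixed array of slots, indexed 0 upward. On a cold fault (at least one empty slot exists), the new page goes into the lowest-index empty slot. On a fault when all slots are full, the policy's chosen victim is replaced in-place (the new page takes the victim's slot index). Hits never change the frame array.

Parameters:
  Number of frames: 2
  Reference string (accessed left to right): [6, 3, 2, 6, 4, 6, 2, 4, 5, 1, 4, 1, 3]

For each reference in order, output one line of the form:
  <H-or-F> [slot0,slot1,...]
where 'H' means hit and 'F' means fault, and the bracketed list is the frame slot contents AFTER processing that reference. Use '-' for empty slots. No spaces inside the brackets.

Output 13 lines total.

F [6,-]
F [6,3]
F [2,3]
F [2,6]
F [4,6]
H [4,6]
F [4,2]
H [4,2]
F [5,2]
F [5,1]
F [4,1]
H [4,1]
F [4,3]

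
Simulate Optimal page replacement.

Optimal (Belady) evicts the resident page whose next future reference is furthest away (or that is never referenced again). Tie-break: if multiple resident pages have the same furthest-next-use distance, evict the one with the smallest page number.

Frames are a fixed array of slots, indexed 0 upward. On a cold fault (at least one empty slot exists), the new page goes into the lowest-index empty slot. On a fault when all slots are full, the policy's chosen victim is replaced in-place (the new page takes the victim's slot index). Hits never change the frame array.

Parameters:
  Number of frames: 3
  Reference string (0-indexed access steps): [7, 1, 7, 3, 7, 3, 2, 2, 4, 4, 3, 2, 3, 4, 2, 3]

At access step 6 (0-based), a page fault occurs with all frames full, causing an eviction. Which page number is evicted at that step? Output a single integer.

Answer: 1

Derivation:
Step 0: ref 7 -> FAULT, frames=[7,-,-]
Step 1: ref 1 -> FAULT, frames=[7,1,-]
Step 2: ref 7 -> HIT, frames=[7,1,-]
Step 3: ref 3 -> FAULT, frames=[7,1,3]
Step 4: ref 7 -> HIT, frames=[7,1,3]
Step 5: ref 3 -> HIT, frames=[7,1,3]
Step 6: ref 2 -> FAULT, evict 1, frames=[7,2,3]
At step 6: evicted page 1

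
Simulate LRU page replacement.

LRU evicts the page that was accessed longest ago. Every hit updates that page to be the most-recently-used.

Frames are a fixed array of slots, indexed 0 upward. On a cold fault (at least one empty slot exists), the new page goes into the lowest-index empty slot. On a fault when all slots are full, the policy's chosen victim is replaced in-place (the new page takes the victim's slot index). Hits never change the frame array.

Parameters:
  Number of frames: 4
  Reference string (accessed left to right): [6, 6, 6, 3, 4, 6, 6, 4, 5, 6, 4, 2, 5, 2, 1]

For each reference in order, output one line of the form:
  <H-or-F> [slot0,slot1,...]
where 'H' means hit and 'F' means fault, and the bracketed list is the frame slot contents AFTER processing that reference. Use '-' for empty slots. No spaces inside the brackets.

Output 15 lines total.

F [6,-,-,-]
H [6,-,-,-]
H [6,-,-,-]
F [6,3,-,-]
F [6,3,4,-]
H [6,3,4,-]
H [6,3,4,-]
H [6,3,4,-]
F [6,3,4,5]
H [6,3,4,5]
H [6,3,4,5]
F [6,2,4,5]
H [6,2,4,5]
H [6,2,4,5]
F [1,2,4,5]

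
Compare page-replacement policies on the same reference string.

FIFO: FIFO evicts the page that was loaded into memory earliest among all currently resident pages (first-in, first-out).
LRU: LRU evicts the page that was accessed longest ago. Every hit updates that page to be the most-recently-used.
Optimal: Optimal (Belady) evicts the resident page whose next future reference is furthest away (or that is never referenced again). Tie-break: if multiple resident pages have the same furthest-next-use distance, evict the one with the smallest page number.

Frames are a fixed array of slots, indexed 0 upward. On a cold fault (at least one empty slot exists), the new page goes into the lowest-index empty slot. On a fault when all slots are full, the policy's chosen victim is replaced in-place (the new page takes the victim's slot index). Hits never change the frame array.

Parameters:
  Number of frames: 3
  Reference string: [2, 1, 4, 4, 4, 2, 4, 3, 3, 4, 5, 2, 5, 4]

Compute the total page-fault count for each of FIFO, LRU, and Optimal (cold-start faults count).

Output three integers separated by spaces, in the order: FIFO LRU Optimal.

Answer: 7 6 5

Derivation:
--- FIFO ---
  step 0: ref 2 -> FAULT, frames=[2,-,-] (faults so far: 1)
  step 1: ref 1 -> FAULT, frames=[2,1,-] (faults so far: 2)
  step 2: ref 4 -> FAULT, frames=[2,1,4] (faults so far: 3)
  step 3: ref 4 -> HIT, frames=[2,1,4] (faults so far: 3)
  step 4: ref 4 -> HIT, frames=[2,1,4] (faults so far: 3)
  step 5: ref 2 -> HIT, frames=[2,1,4] (faults so far: 3)
  step 6: ref 4 -> HIT, frames=[2,1,4] (faults so far: 3)
  step 7: ref 3 -> FAULT, evict 2, frames=[3,1,4] (faults so far: 4)
  step 8: ref 3 -> HIT, frames=[3,1,4] (faults so far: 4)
  step 9: ref 4 -> HIT, frames=[3,1,4] (faults so far: 4)
  step 10: ref 5 -> FAULT, evict 1, frames=[3,5,4] (faults so far: 5)
  step 11: ref 2 -> FAULT, evict 4, frames=[3,5,2] (faults so far: 6)
  step 12: ref 5 -> HIT, frames=[3,5,2] (faults so far: 6)
  step 13: ref 4 -> FAULT, evict 3, frames=[4,5,2] (faults so far: 7)
  FIFO total faults: 7
--- LRU ---
  step 0: ref 2 -> FAULT, frames=[2,-,-] (faults so far: 1)
  step 1: ref 1 -> FAULT, frames=[2,1,-] (faults so far: 2)
  step 2: ref 4 -> FAULT, frames=[2,1,4] (faults so far: 3)
  step 3: ref 4 -> HIT, frames=[2,1,4] (faults so far: 3)
  step 4: ref 4 -> HIT, frames=[2,1,4] (faults so far: 3)
  step 5: ref 2 -> HIT, frames=[2,1,4] (faults so far: 3)
  step 6: ref 4 -> HIT, frames=[2,1,4] (faults so far: 3)
  step 7: ref 3 -> FAULT, evict 1, frames=[2,3,4] (faults so far: 4)
  step 8: ref 3 -> HIT, frames=[2,3,4] (faults so far: 4)
  step 9: ref 4 -> HIT, frames=[2,3,4] (faults so far: 4)
  step 10: ref 5 -> FAULT, evict 2, frames=[5,3,4] (faults so far: 5)
  step 11: ref 2 -> FAULT, evict 3, frames=[5,2,4] (faults so far: 6)
  step 12: ref 5 -> HIT, frames=[5,2,4] (faults so far: 6)
  step 13: ref 4 -> HIT, frames=[5,2,4] (faults so far: 6)
  LRU total faults: 6
--- Optimal ---
  step 0: ref 2 -> FAULT, frames=[2,-,-] (faults so far: 1)
  step 1: ref 1 -> FAULT, frames=[2,1,-] (faults so far: 2)
  step 2: ref 4 -> FAULT, frames=[2,1,4] (faults so far: 3)
  step 3: ref 4 -> HIT, frames=[2,1,4] (faults so far: 3)
  step 4: ref 4 -> HIT, frames=[2,1,4] (faults so far: 3)
  step 5: ref 2 -> HIT, frames=[2,1,4] (faults so far: 3)
  step 6: ref 4 -> HIT, frames=[2,1,4] (faults so far: 3)
  step 7: ref 3 -> FAULT, evict 1, frames=[2,3,4] (faults so far: 4)
  step 8: ref 3 -> HIT, frames=[2,3,4] (faults so far: 4)
  step 9: ref 4 -> HIT, frames=[2,3,4] (faults so far: 4)
  step 10: ref 5 -> FAULT, evict 3, frames=[2,5,4] (faults so far: 5)
  step 11: ref 2 -> HIT, frames=[2,5,4] (faults so far: 5)
  step 12: ref 5 -> HIT, frames=[2,5,4] (faults so far: 5)
  step 13: ref 4 -> HIT, frames=[2,5,4] (faults so far: 5)
  Optimal total faults: 5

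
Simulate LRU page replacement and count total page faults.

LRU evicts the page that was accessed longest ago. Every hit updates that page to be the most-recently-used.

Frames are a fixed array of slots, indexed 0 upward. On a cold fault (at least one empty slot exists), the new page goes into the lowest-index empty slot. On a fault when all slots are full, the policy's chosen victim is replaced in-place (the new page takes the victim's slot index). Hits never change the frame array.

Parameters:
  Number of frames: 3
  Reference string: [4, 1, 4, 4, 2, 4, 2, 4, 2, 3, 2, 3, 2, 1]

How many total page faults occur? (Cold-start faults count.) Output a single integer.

Answer: 5

Derivation:
Step 0: ref 4 → FAULT, frames=[4,-,-]
Step 1: ref 1 → FAULT, frames=[4,1,-]
Step 2: ref 4 → HIT, frames=[4,1,-]
Step 3: ref 4 → HIT, frames=[4,1,-]
Step 4: ref 2 → FAULT, frames=[4,1,2]
Step 5: ref 4 → HIT, frames=[4,1,2]
Step 6: ref 2 → HIT, frames=[4,1,2]
Step 7: ref 4 → HIT, frames=[4,1,2]
Step 8: ref 2 → HIT, frames=[4,1,2]
Step 9: ref 3 → FAULT (evict 1), frames=[4,3,2]
Step 10: ref 2 → HIT, frames=[4,3,2]
Step 11: ref 3 → HIT, frames=[4,3,2]
Step 12: ref 2 → HIT, frames=[4,3,2]
Step 13: ref 1 → FAULT (evict 4), frames=[1,3,2]
Total faults: 5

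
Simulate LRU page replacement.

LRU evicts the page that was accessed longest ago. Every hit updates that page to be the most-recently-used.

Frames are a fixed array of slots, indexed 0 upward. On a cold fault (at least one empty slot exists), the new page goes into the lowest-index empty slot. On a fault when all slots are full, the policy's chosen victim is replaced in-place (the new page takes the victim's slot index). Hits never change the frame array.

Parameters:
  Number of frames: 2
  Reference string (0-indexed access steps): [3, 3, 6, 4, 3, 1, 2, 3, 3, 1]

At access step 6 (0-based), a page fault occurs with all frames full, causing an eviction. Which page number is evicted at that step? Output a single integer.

Step 0: ref 3 -> FAULT, frames=[3,-]
Step 1: ref 3 -> HIT, frames=[3,-]
Step 2: ref 6 -> FAULT, frames=[3,6]
Step 3: ref 4 -> FAULT, evict 3, frames=[4,6]
Step 4: ref 3 -> FAULT, evict 6, frames=[4,3]
Step 5: ref 1 -> FAULT, evict 4, frames=[1,3]
Step 6: ref 2 -> FAULT, evict 3, frames=[1,2]
At step 6: evicted page 3

Answer: 3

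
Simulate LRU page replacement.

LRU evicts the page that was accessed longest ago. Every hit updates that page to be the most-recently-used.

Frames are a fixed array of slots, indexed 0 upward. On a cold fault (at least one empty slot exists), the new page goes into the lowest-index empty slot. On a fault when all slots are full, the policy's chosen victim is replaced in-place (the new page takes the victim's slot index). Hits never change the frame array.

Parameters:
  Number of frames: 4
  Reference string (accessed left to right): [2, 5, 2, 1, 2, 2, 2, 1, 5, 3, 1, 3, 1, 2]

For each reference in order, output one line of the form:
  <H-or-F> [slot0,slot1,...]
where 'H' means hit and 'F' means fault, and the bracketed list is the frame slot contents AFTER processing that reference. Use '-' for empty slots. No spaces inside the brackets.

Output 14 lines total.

F [2,-,-,-]
F [2,5,-,-]
H [2,5,-,-]
F [2,5,1,-]
H [2,5,1,-]
H [2,5,1,-]
H [2,5,1,-]
H [2,5,1,-]
H [2,5,1,-]
F [2,5,1,3]
H [2,5,1,3]
H [2,5,1,3]
H [2,5,1,3]
H [2,5,1,3]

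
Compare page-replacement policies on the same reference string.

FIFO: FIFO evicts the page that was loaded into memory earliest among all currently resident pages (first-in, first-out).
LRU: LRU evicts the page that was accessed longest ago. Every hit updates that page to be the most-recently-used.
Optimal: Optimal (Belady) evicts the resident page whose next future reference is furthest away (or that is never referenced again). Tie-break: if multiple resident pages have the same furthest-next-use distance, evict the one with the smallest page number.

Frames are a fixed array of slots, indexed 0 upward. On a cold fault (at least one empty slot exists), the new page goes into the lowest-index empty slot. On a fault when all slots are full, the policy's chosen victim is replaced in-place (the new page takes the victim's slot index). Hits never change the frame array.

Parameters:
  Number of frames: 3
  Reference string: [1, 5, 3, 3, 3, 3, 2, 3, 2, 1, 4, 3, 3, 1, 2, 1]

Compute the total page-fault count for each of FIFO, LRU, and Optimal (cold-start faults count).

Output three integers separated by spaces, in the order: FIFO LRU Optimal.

--- FIFO ---
  step 0: ref 1 -> FAULT, frames=[1,-,-] (faults so far: 1)
  step 1: ref 5 -> FAULT, frames=[1,5,-] (faults so far: 2)
  step 2: ref 3 -> FAULT, frames=[1,5,3] (faults so far: 3)
  step 3: ref 3 -> HIT, frames=[1,5,3] (faults so far: 3)
  step 4: ref 3 -> HIT, frames=[1,5,3] (faults so far: 3)
  step 5: ref 3 -> HIT, frames=[1,5,3] (faults so far: 3)
  step 6: ref 2 -> FAULT, evict 1, frames=[2,5,3] (faults so far: 4)
  step 7: ref 3 -> HIT, frames=[2,5,3] (faults so far: 4)
  step 8: ref 2 -> HIT, frames=[2,5,3] (faults so far: 4)
  step 9: ref 1 -> FAULT, evict 5, frames=[2,1,3] (faults so far: 5)
  step 10: ref 4 -> FAULT, evict 3, frames=[2,1,4] (faults so far: 6)
  step 11: ref 3 -> FAULT, evict 2, frames=[3,1,4] (faults so far: 7)
  step 12: ref 3 -> HIT, frames=[3,1,4] (faults so far: 7)
  step 13: ref 1 -> HIT, frames=[3,1,4] (faults so far: 7)
  step 14: ref 2 -> FAULT, evict 1, frames=[3,2,4] (faults so far: 8)
  step 15: ref 1 -> FAULT, evict 4, frames=[3,2,1] (faults so far: 9)
  FIFO total faults: 9
--- LRU ---
  step 0: ref 1 -> FAULT, frames=[1,-,-] (faults so far: 1)
  step 1: ref 5 -> FAULT, frames=[1,5,-] (faults so far: 2)
  step 2: ref 3 -> FAULT, frames=[1,5,3] (faults so far: 3)
  step 3: ref 3 -> HIT, frames=[1,5,3] (faults so far: 3)
  step 4: ref 3 -> HIT, frames=[1,5,3] (faults so far: 3)
  step 5: ref 3 -> HIT, frames=[1,5,3] (faults so far: 3)
  step 6: ref 2 -> FAULT, evict 1, frames=[2,5,3] (faults so far: 4)
  step 7: ref 3 -> HIT, frames=[2,5,3] (faults so far: 4)
  step 8: ref 2 -> HIT, frames=[2,5,3] (faults so far: 4)
  step 9: ref 1 -> FAULT, evict 5, frames=[2,1,3] (faults so far: 5)
  step 10: ref 4 -> FAULT, evict 3, frames=[2,1,4] (faults so far: 6)
  step 11: ref 3 -> FAULT, evict 2, frames=[3,1,4] (faults so far: 7)
  step 12: ref 3 -> HIT, frames=[3,1,4] (faults so far: 7)
  step 13: ref 1 -> HIT, frames=[3,1,4] (faults so far: 7)
  step 14: ref 2 -> FAULT, evict 4, frames=[3,1,2] (faults so far: 8)
  step 15: ref 1 -> HIT, frames=[3,1,2] (faults so far: 8)
  LRU total faults: 8
--- Optimal ---
  step 0: ref 1 -> FAULT, frames=[1,-,-] (faults so far: 1)
  step 1: ref 5 -> FAULT, frames=[1,5,-] (faults so far: 2)
  step 2: ref 3 -> FAULT, frames=[1,5,3] (faults so far: 3)
  step 3: ref 3 -> HIT, frames=[1,5,3] (faults so far: 3)
  step 4: ref 3 -> HIT, frames=[1,5,3] (faults so far: 3)
  step 5: ref 3 -> HIT, frames=[1,5,3] (faults so far: 3)
  step 6: ref 2 -> FAULT, evict 5, frames=[1,2,3] (faults so far: 4)
  step 7: ref 3 -> HIT, frames=[1,2,3] (faults so far: 4)
  step 8: ref 2 -> HIT, frames=[1,2,3] (faults so far: 4)
  step 9: ref 1 -> HIT, frames=[1,2,3] (faults so far: 4)
  step 10: ref 4 -> FAULT, evict 2, frames=[1,4,3] (faults so far: 5)
  step 11: ref 3 -> HIT, frames=[1,4,3] (faults so far: 5)
  step 12: ref 3 -> HIT, frames=[1,4,3] (faults so far: 5)
  step 13: ref 1 -> HIT, frames=[1,4,3] (faults so far: 5)
  step 14: ref 2 -> FAULT, evict 3, frames=[1,4,2] (faults so far: 6)
  step 15: ref 1 -> HIT, frames=[1,4,2] (faults so far: 6)
  Optimal total faults: 6

Answer: 9 8 6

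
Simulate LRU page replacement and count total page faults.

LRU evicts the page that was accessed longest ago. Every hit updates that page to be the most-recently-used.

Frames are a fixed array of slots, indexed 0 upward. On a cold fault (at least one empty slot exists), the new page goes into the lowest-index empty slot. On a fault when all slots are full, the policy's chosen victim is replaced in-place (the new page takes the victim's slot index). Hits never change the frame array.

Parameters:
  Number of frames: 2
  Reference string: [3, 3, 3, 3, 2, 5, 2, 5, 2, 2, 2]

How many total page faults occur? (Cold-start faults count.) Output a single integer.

Answer: 3

Derivation:
Step 0: ref 3 → FAULT, frames=[3,-]
Step 1: ref 3 → HIT, frames=[3,-]
Step 2: ref 3 → HIT, frames=[3,-]
Step 3: ref 3 → HIT, frames=[3,-]
Step 4: ref 2 → FAULT, frames=[3,2]
Step 5: ref 5 → FAULT (evict 3), frames=[5,2]
Step 6: ref 2 → HIT, frames=[5,2]
Step 7: ref 5 → HIT, frames=[5,2]
Step 8: ref 2 → HIT, frames=[5,2]
Step 9: ref 2 → HIT, frames=[5,2]
Step 10: ref 2 → HIT, frames=[5,2]
Total faults: 3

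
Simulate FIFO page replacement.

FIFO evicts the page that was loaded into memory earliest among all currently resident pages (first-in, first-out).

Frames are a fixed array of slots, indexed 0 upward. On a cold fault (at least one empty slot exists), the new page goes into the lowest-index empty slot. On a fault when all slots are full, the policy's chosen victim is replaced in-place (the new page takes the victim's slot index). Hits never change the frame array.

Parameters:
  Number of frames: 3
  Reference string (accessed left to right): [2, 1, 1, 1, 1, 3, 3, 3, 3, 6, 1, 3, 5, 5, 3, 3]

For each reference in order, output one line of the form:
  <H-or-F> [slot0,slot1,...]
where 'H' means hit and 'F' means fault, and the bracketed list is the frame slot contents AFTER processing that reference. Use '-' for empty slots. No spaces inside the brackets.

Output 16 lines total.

F [2,-,-]
F [2,1,-]
H [2,1,-]
H [2,1,-]
H [2,1,-]
F [2,1,3]
H [2,1,3]
H [2,1,3]
H [2,1,3]
F [6,1,3]
H [6,1,3]
H [6,1,3]
F [6,5,3]
H [6,5,3]
H [6,5,3]
H [6,5,3]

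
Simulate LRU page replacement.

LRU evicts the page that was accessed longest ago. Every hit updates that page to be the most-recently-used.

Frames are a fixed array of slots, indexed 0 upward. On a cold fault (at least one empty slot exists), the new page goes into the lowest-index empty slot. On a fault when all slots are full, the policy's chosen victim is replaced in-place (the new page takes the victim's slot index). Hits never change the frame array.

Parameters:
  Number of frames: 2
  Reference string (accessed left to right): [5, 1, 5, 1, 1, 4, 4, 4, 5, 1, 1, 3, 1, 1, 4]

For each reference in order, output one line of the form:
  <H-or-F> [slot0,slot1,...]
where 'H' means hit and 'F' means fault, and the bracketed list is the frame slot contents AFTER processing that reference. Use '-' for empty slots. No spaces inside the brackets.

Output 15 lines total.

F [5,-]
F [5,1]
H [5,1]
H [5,1]
H [5,1]
F [4,1]
H [4,1]
H [4,1]
F [4,5]
F [1,5]
H [1,5]
F [1,3]
H [1,3]
H [1,3]
F [1,4]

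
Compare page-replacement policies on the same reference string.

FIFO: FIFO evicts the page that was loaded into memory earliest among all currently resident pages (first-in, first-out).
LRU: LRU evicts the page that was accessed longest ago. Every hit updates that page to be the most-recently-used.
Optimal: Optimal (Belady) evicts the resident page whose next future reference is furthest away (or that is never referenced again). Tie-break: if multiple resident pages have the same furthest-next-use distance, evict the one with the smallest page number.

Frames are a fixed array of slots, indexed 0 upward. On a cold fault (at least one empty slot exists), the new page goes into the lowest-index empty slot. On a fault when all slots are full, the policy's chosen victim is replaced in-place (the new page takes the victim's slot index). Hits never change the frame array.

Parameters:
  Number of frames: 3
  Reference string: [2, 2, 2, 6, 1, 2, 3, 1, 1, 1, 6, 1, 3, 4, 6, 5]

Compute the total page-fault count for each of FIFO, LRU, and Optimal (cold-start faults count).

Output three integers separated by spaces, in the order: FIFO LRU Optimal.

Answer: 7 8 6

Derivation:
--- FIFO ---
  step 0: ref 2 -> FAULT, frames=[2,-,-] (faults so far: 1)
  step 1: ref 2 -> HIT, frames=[2,-,-] (faults so far: 1)
  step 2: ref 2 -> HIT, frames=[2,-,-] (faults so far: 1)
  step 3: ref 6 -> FAULT, frames=[2,6,-] (faults so far: 2)
  step 4: ref 1 -> FAULT, frames=[2,6,1] (faults so far: 3)
  step 5: ref 2 -> HIT, frames=[2,6,1] (faults so far: 3)
  step 6: ref 3 -> FAULT, evict 2, frames=[3,6,1] (faults so far: 4)
  step 7: ref 1 -> HIT, frames=[3,6,1] (faults so far: 4)
  step 8: ref 1 -> HIT, frames=[3,6,1] (faults so far: 4)
  step 9: ref 1 -> HIT, frames=[3,6,1] (faults so far: 4)
  step 10: ref 6 -> HIT, frames=[3,6,1] (faults so far: 4)
  step 11: ref 1 -> HIT, frames=[3,6,1] (faults so far: 4)
  step 12: ref 3 -> HIT, frames=[3,6,1] (faults so far: 4)
  step 13: ref 4 -> FAULT, evict 6, frames=[3,4,1] (faults so far: 5)
  step 14: ref 6 -> FAULT, evict 1, frames=[3,4,6] (faults so far: 6)
  step 15: ref 5 -> FAULT, evict 3, frames=[5,4,6] (faults so far: 7)
  FIFO total faults: 7
--- LRU ---
  step 0: ref 2 -> FAULT, frames=[2,-,-] (faults so far: 1)
  step 1: ref 2 -> HIT, frames=[2,-,-] (faults so far: 1)
  step 2: ref 2 -> HIT, frames=[2,-,-] (faults so far: 1)
  step 3: ref 6 -> FAULT, frames=[2,6,-] (faults so far: 2)
  step 4: ref 1 -> FAULT, frames=[2,6,1] (faults so far: 3)
  step 5: ref 2 -> HIT, frames=[2,6,1] (faults so far: 3)
  step 6: ref 3 -> FAULT, evict 6, frames=[2,3,1] (faults so far: 4)
  step 7: ref 1 -> HIT, frames=[2,3,1] (faults so far: 4)
  step 8: ref 1 -> HIT, frames=[2,3,1] (faults so far: 4)
  step 9: ref 1 -> HIT, frames=[2,3,1] (faults so far: 4)
  step 10: ref 6 -> FAULT, evict 2, frames=[6,3,1] (faults so far: 5)
  step 11: ref 1 -> HIT, frames=[6,3,1] (faults so far: 5)
  step 12: ref 3 -> HIT, frames=[6,3,1] (faults so far: 5)
  step 13: ref 4 -> FAULT, evict 6, frames=[4,3,1] (faults so far: 6)
  step 14: ref 6 -> FAULT, evict 1, frames=[4,3,6] (faults so far: 7)
  step 15: ref 5 -> FAULT, evict 3, frames=[4,5,6] (faults so far: 8)
  LRU total faults: 8
--- Optimal ---
  step 0: ref 2 -> FAULT, frames=[2,-,-] (faults so far: 1)
  step 1: ref 2 -> HIT, frames=[2,-,-] (faults so far: 1)
  step 2: ref 2 -> HIT, frames=[2,-,-] (faults so far: 1)
  step 3: ref 6 -> FAULT, frames=[2,6,-] (faults so far: 2)
  step 4: ref 1 -> FAULT, frames=[2,6,1] (faults so far: 3)
  step 5: ref 2 -> HIT, frames=[2,6,1] (faults so far: 3)
  step 6: ref 3 -> FAULT, evict 2, frames=[3,6,1] (faults so far: 4)
  step 7: ref 1 -> HIT, frames=[3,6,1] (faults so far: 4)
  step 8: ref 1 -> HIT, frames=[3,6,1] (faults so far: 4)
  step 9: ref 1 -> HIT, frames=[3,6,1] (faults so far: 4)
  step 10: ref 6 -> HIT, frames=[3,6,1] (faults so far: 4)
  step 11: ref 1 -> HIT, frames=[3,6,1] (faults so far: 4)
  step 12: ref 3 -> HIT, frames=[3,6,1] (faults so far: 4)
  step 13: ref 4 -> FAULT, evict 1, frames=[3,6,4] (faults so far: 5)
  step 14: ref 6 -> HIT, frames=[3,6,4] (faults so far: 5)
  step 15: ref 5 -> FAULT, evict 3, frames=[5,6,4] (faults so far: 6)
  Optimal total faults: 6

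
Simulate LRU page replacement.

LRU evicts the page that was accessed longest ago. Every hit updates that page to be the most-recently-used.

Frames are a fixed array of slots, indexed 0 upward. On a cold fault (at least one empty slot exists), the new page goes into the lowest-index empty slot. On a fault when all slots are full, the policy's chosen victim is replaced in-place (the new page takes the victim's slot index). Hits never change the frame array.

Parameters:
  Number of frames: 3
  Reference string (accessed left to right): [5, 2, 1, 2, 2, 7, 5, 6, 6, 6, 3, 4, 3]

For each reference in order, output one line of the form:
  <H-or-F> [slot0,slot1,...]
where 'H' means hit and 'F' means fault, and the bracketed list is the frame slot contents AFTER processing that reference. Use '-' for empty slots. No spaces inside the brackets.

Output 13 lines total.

F [5,-,-]
F [5,2,-]
F [5,2,1]
H [5,2,1]
H [5,2,1]
F [7,2,1]
F [7,2,5]
F [7,6,5]
H [7,6,5]
H [7,6,5]
F [3,6,5]
F [3,6,4]
H [3,6,4]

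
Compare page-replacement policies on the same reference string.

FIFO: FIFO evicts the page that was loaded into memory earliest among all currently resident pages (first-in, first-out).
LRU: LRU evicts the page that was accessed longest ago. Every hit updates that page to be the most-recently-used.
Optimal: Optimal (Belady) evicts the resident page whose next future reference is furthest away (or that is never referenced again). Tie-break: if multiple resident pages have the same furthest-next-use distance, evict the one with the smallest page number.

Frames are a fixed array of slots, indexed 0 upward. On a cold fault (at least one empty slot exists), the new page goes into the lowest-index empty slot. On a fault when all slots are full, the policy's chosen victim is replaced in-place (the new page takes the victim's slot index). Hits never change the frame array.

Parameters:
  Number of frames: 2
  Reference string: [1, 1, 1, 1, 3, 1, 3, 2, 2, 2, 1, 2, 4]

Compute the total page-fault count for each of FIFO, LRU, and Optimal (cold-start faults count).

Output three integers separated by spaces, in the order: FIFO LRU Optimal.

--- FIFO ---
  step 0: ref 1 -> FAULT, frames=[1,-] (faults so far: 1)
  step 1: ref 1 -> HIT, frames=[1,-] (faults so far: 1)
  step 2: ref 1 -> HIT, frames=[1,-] (faults so far: 1)
  step 3: ref 1 -> HIT, frames=[1,-] (faults so far: 1)
  step 4: ref 3 -> FAULT, frames=[1,3] (faults so far: 2)
  step 5: ref 1 -> HIT, frames=[1,3] (faults so far: 2)
  step 6: ref 3 -> HIT, frames=[1,3] (faults so far: 2)
  step 7: ref 2 -> FAULT, evict 1, frames=[2,3] (faults so far: 3)
  step 8: ref 2 -> HIT, frames=[2,3] (faults so far: 3)
  step 9: ref 2 -> HIT, frames=[2,3] (faults so far: 3)
  step 10: ref 1 -> FAULT, evict 3, frames=[2,1] (faults so far: 4)
  step 11: ref 2 -> HIT, frames=[2,1] (faults so far: 4)
  step 12: ref 4 -> FAULT, evict 2, frames=[4,1] (faults so far: 5)
  FIFO total faults: 5
--- LRU ---
  step 0: ref 1 -> FAULT, frames=[1,-] (faults so far: 1)
  step 1: ref 1 -> HIT, frames=[1,-] (faults so far: 1)
  step 2: ref 1 -> HIT, frames=[1,-] (faults so far: 1)
  step 3: ref 1 -> HIT, frames=[1,-] (faults so far: 1)
  step 4: ref 3 -> FAULT, frames=[1,3] (faults so far: 2)
  step 5: ref 1 -> HIT, frames=[1,3] (faults so far: 2)
  step 6: ref 3 -> HIT, frames=[1,3] (faults so far: 2)
  step 7: ref 2 -> FAULT, evict 1, frames=[2,3] (faults so far: 3)
  step 8: ref 2 -> HIT, frames=[2,3] (faults so far: 3)
  step 9: ref 2 -> HIT, frames=[2,3] (faults so far: 3)
  step 10: ref 1 -> FAULT, evict 3, frames=[2,1] (faults so far: 4)
  step 11: ref 2 -> HIT, frames=[2,1] (faults so far: 4)
  step 12: ref 4 -> FAULT, evict 1, frames=[2,4] (faults so far: 5)
  LRU total faults: 5
--- Optimal ---
  step 0: ref 1 -> FAULT, frames=[1,-] (faults so far: 1)
  step 1: ref 1 -> HIT, frames=[1,-] (faults so far: 1)
  step 2: ref 1 -> HIT, frames=[1,-] (faults so far: 1)
  step 3: ref 1 -> HIT, frames=[1,-] (faults so far: 1)
  step 4: ref 3 -> FAULT, frames=[1,3] (faults so far: 2)
  step 5: ref 1 -> HIT, frames=[1,3] (faults so far: 2)
  step 6: ref 3 -> HIT, frames=[1,3] (faults so far: 2)
  step 7: ref 2 -> FAULT, evict 3, frames=[1,2] (faults so far: 3)
  step 8: ref 2 -> HIT, frames=[1,2] (faults so far: 3)
  step 9: ref 2 -> HIT, frames=[1,2] (faults so far: 3)
  step 10: ref 1 -> HIT, frames=[1,2] (faults so far: 3)
  step 11: ref 2 -> HIT, frames=[1,2] (faults so far: 3)
  step 12: ref 4 -> FAULT, evict 1, frames=[4,2] (faults so far: 4)
  Optimal total faults: 4

Answer: 5 5 4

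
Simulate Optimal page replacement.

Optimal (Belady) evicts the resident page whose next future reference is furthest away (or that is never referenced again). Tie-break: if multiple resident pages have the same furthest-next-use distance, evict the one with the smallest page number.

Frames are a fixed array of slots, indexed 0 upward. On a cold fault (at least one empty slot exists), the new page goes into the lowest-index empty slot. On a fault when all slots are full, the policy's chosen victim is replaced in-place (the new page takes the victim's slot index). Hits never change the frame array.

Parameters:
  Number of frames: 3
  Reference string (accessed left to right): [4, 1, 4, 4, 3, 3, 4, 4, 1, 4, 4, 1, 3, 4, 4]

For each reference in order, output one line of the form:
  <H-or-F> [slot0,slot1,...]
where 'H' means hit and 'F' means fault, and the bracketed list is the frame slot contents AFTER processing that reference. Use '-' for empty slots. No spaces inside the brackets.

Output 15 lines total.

F [4,-,-]
F [4,1,-]
H [4,1,-]
H [4,1,-]
F [4,1,3]
H [4,1,3]
H [4,1,3]
H [4,1,3]
H [4,1,3]
H [4,1,3]
H [4,1,3]
H [4,1,3]
H [4,1,3]
H [4,1,3]
H [4,1,3]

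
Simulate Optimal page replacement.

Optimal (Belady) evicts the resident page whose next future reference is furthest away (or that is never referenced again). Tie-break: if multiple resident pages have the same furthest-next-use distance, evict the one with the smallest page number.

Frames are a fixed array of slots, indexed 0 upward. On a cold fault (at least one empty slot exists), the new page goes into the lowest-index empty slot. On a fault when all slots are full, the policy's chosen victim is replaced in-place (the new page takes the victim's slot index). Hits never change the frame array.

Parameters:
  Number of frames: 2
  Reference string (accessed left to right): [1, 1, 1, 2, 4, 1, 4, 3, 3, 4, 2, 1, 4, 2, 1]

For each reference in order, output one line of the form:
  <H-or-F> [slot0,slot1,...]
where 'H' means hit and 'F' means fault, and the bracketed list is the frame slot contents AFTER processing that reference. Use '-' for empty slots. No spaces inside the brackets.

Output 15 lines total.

F [1,-]
H [1,-]
H [1,-]
F [1,2]
F [1,4]
H [1,4]
H [1,4]
F [3,4]
H [3,4]
H [3,4]
F [2,4]
F [1,4]
H [1,4]
F [1,2]
H [1,2]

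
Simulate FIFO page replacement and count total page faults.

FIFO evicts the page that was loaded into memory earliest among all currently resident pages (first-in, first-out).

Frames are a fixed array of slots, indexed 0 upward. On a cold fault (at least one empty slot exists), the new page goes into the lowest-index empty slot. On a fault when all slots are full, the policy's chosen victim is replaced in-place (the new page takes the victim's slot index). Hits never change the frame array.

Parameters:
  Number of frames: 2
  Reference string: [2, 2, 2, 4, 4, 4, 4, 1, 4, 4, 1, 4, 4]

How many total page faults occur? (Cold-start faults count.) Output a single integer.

Step 0: ref 2 → FAULT, frames=[2,-]
Step 1: ref 2 → HIT, frames=[2,-]
Step 2: ref 2 → HIT, frames=[2,-]
Step 3: ref 4 → FAULT, frames=[2,4]
Step 4: ref 4 → HIT, frames=[2,4]
Step 5: ref 4 → HIT, frames=[2,4]
Step 6: ref 4 → HIT, frames=[2,4]
Step 7: ref 1 → FAULT (evict 2), frames=[1,4]
Step 8: ref 4 → HIT, frames=[1,4]
Step 9: ref 4 → HIT, frames=[1,4]
Step 10: ref 1 → HIT, frames=[1,4]
Step 11: ref 4 → HIT, frames=[1,4]
Step 12: ref 4 → HIT, frames=[1,4]
Total faults: 3

Answer: 3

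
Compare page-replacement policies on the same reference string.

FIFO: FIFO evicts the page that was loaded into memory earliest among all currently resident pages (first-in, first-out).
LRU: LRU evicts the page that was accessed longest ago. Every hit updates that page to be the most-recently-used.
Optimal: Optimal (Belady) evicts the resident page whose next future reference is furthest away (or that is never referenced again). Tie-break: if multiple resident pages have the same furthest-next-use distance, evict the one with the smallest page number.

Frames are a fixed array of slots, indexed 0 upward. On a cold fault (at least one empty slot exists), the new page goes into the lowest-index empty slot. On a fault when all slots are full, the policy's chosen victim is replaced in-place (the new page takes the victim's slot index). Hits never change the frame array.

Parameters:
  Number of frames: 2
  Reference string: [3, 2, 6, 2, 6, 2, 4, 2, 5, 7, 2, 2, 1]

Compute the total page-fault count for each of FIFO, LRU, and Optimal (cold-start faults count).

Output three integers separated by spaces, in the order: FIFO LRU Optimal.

--- FIFO ---
  step 0: ref 3 -> FAULT, frames=[3,-] (faults so far: 1)
  step 1: ref 2 -> FAULT, frames=[3,2] (faults so far: 2)
  step 2: ref 6 -> FAULT, evict 3, frames=[6,2] (faults so far: 3)
  step 3: ref 2 -> HIT, frames=[6,2] (faults so far: 3)
  step 4: ref 6 -> HIT, frames=[6,2] (faults so far: 3)
  step 5: ref 2 -> HIT, frames=[6,2] (faults so far: 3)
  step 6: ref 4 -> FAULT, evict 2, frames=[6,4] (faults so far: 4)
  step 7: ref 2 -> FAULT, evict 6, frames=[2,4] (faults so far: 5)
  step 8: ref 5 -> FAULT, evict 4, frames=[2,5] (faults so far: 6)
  step 9: ref 7 -> FAULT, evict 2, frames=[7,5] (faults so far: 7)
  step 10: ref 2 -> FAULT, evict 5, frames=[7,2] (faults so far: 8)
  step 11: ref 2 -> HIT, frames=[7,2] (faults so far: 8)
  step 12: ref 1 -> FAULT, evict 7, frames=[1,2] (faults so far: 9)
  FIFO total faults: 9
--- LRU ---
  step 0: ref 3 -> FAULT, frames=[3,-] (faults so far: 1)
  step 1: ref 2 -> FAULT, frames=[3,2] (faults so far: 2)
  step 2: ref 6 -> FAULT, evict 3, frames=[6,2] (faults so far: 3)
  step 3: ref 2 -> HIT, frames=[6,2] (faults so far: 3)
  step 4: ref 6 -> HIT, frames=[6,2] (faults so far: 3)
  step 5: ref 2 -> HIT, frames=[6,2] (faults so far: 3)
  step 6: ref 4 -> FAULT, evict 6, frames=[4,2] (faults so far: 4)
  step 7: ref 2 -> HIT, frames=[4,2] (faults so far: 4)
  step 8: ref 5 -> FAULT, evict 4, frames=[5,2] (faults so far: 5)
  step 9: ref 7 -> FAULT, evict 2, frames=[5,7] (faults so far: 6)
  step 10: ref 2 -> FAULT, evict 5, frames=[2,7] (faults so far: 7)
  step 11: ref 2 -> HIT, frames=[2,7] (faults so far: 7)
  step 12: ref 1 -> FAULT, evict 7, frames=[2,1] (faults so far: 8)
  LRU total faults: 8
--- Optimal ---
  step 0: ref 3 -> FAULT, frames=[3,-] (faults so far: 1)
  step 1: ref 2 -> FAULT, frames=[3,2] (faults so far: 2)
  step 2: ref 6 -> FAULT, evict 3, frames=[6,2] (faults so far: 3)
  step 3: ref 2 -> HIT, frames=[6,2] (faults so far: 3)
  step 4: ref 6 -> HIT, frames=[6,2] (faults so far: 3)
  step 5: ref 2 -> HIT, frames=[6,2] (faults so far: 3)
  step 6: ref 4 -> FAULT, evict 6, frames=[4,2] (faults so far: 4)
  step 7: ref 2 -> HIT, frames=[4,2] (faults so far: 4)
  step 8: ref 5 -> FAULT, evict 4, frames=[5,2] (faults so far: 5)
  step 9: ref 7 -> FAULT, evict 5, frames=[7,2] (faults so far: 6)
  step 10: ref 2 -> HIT, frames=[7,2] (faults so far: 6)
  step 11: ref 2 -> HIT, frames=[7,2] (faults so far: 6)
  step 12: ref 1 -> FAULT, evict 2, frames=[7,1] (faults so far: 7)
  Optimal total faults: 7

Answer: 9 8 7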